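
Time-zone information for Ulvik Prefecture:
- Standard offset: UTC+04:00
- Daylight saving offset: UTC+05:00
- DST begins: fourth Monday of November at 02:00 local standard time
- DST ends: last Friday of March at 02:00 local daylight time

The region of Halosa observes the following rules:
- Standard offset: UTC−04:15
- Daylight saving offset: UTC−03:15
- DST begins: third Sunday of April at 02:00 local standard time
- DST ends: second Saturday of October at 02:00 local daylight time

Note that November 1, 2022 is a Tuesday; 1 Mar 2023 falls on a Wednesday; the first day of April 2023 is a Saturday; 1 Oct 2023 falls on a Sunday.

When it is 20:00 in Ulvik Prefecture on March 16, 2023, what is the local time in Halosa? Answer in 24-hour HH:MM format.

10:45

1 November 2022 is a Tuesday, so the first Monday is November 7 and the fourth is November 28.
1 March 2023 is a Wednesday, so Fridays fall on 3, 10, 17, 24, 31; the last is March 31.
March 16, 2023 falls between 28 November 2022 and 31 March 2023, so daylight saving is in effect and Ulvik Prefecture is at UTC+05:00.
20:00 Ulvik Prefecture − 5h = 15:00 UTC.
1 April 2023 is a Saturday, so the first Sunday is April 2 and the third is April 16.
1 October 2023 is a Sunday, so the first Saturday is October 7 and the second is October 14.
At the standard offset (UTC−04:15), 15:00 UTC − 4h15m = 10:45 Halosa standard time.
The standard-time date in Halosa, March 16, 2023, is outside the daylight-saving period (16 April – 14 October), so Halosa is on standard time, UTC−04:15.
15:00 UTC − 4h15m = 10:45 Halosa.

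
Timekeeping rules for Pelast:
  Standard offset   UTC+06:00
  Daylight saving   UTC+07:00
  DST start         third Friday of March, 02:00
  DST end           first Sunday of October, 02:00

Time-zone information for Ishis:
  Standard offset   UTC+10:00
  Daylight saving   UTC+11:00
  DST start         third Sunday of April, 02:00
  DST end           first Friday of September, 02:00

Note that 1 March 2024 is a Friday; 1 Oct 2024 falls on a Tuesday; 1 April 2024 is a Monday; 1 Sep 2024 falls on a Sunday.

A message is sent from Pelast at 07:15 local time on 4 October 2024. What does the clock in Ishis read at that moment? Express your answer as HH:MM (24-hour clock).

10:15

1 March 2024 is a Friday, so the first Friday is March 1 and the third is March 15.
1 October 2024 is a Tuesday, so the first Sunday is October 6.
Daylight saving runs 15 March – 6 October; 4 October 2024 is inside that window, so Pelast is at UTC+07:00.
07:15 Pelast − 7h = 00:15 UTC.
1 April 2024 is a Monday, so the first Sunday is April 7 and the third is April 21.
1 September 2024 is a Sunday, so the first Friday is September 6.
At the standard offset (UTC+10:00), 00:15 UTC + 10h = 10:15 Ishis standard time.
The standard-time date in Ishis, 4 October 2024, does not fall between 21 April and 6 September, so daylight saving is not in effect and Ishis is at UTC+10:00.
00:15 UTC + 10h = 10:15 Ishis.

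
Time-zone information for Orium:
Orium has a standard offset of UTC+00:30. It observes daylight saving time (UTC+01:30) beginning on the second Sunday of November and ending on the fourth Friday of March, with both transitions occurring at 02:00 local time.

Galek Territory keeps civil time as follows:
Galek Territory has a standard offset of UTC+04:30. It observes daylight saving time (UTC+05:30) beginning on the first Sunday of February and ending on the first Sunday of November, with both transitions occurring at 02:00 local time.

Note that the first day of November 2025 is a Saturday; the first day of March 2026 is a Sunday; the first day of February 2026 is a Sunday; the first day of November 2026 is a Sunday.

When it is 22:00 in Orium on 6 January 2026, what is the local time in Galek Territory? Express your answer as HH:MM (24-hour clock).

01:00

1 November 2025 is a Saturday, so the first Sunday is November 2 and the second is November 9.
1 March 2026 is a Sunday, so the first Friday is March 6 and the fourth is March 27.
6 January 2026 lies within the daylight-saving period (9 November 2025 – 27 March 2026), so Orium is on daylight time, UTC+01:30.
22:00 Orium − 1h30m = 20:30 UTC.
1 February 2026 is a Sunday, so the first Sunday is February 1.
1 November 2026 is a Sunday, so the first Sunday is November 1.
At the standard offset (UTC+04:30), 20:30 UTC + 4h30m = 01:00 Galek Territory standard time (rolling into the next day, 7 January 2026).
The standard-time date in Galek Territory, 7 January 2026, does not fall between 1 February and 1 November, so daylight saving is not in effect and Galek Territory is at UTC+04:30.
20:30 UTC + 4h30m = 01:00 Galek Territory (rolling into the next day, 7 January 2026).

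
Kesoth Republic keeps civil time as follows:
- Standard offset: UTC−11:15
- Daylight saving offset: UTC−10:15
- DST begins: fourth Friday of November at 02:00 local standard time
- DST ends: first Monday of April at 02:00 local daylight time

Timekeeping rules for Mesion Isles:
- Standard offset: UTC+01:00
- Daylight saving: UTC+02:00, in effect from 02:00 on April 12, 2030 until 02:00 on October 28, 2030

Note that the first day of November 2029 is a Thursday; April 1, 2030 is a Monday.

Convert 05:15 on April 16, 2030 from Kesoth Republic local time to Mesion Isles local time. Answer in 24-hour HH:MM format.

18:30

1 November 2029 is a Thursday, so the first Friday is November 2 and the fourth is November 23.
1 April 2030 is a Monday, so the first Monday is April 1.
April 16, 2030 is outside the daylight-saving period (23 November 2029 – 1 April 2030), so Kesoth Republic is on standard time, UTC−11:15.
05:15 Kesoth Republic + 11h15m = 16:30 UTC.
At the standard offset (UTC+01:00), 16:30 UTC + 1h = 17:30 Mesion Isles standard time.
The standard-time date in Mesion Isles, April 16, 2030, falls between 12 April and 28 October, so daylight saving is in effect and Mesion Isles is at UTC+02:00.
16:30 UTC + 2h = 18:30 Mesion Isles.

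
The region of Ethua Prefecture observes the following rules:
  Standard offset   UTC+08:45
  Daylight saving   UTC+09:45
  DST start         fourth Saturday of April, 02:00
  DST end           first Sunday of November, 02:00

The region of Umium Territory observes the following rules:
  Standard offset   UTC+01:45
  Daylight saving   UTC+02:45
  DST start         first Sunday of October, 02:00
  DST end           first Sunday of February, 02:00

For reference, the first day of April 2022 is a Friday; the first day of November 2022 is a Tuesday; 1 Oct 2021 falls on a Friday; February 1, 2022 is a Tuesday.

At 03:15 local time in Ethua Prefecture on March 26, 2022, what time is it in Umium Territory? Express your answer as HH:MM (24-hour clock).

1 April 2022 is a Friday, so the first Saturday is April 2 and the fourth is April 23.
1 November 2022 is a Tuesday, so the first Sunday is November 6.
March 26, 2022 is outside the daylight-saving period (23 April – 6 November), so Ethua Prefecture is on standard time, UTC+08:45.
03:15 Ethua Prefecture − 8h45m = 18:30 UTC (rolling into the previous day, 25 March 2022).
1 October 2021 is a Friday, so the first Sunday is October 3.
1 February 2022 is a Tuesday, so the first Sunday is February 6.
At the standard offset (UTC+01:45), 18:30 UTC + 1h45m = 20:15 Umium Territory standard time.
Daylight saving runs 3 October 2021 – 6 February 2022; the standard-time date in Umium Territory, March 25, 2022, is outside that window, so Umium Territory is on standard time at UTC+01:45.
18:30 UTC + 1h45m = 20:15 Umium Territory.

20:15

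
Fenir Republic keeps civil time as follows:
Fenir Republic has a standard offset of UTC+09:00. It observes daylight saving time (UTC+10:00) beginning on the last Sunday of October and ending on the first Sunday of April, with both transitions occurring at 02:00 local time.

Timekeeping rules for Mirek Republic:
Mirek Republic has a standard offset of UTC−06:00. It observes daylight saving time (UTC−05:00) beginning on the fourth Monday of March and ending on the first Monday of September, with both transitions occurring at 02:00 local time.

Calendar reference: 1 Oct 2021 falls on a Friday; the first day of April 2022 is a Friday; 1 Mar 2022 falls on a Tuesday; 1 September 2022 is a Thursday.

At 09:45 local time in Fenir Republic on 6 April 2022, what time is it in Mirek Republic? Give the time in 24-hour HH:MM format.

19:45

1 October 2021 is a Friday, so Sundays fall on 3, 10, 17, 24, 31; the last is October 31.
1 April 2022 is a Friday, so the first Sunday is April 3.
6 April 2022 is outside the daylight-saving period (31 October 2021 – 3 April 2022), so Fenir Republic is on standard time, UTC+09:00.
09:45 Fenir Republic − 9h = 00:45 UTC.
1 March 2022 is a Tuesday, so the first Monday is March 7 and the fourth is March 28.
1 September 2022 is a Thursday, so the first Monday is September 5.
At the standard offset (UTC−06:00), 00:45 UTC − 6h = 18:45 Mirek Republic standard time (rolling into the previous day, 5 April 2022).
Daylight saving runs 28 March – 5 September; the standard-time date in Mirek Republic, 5 April 2022, is inside that window, so Mirek Republic is at UTC−05:00.
00:45 UTC − 5h = 19:45 Mirek Republic (rolling into the previous day, 5 April 2022).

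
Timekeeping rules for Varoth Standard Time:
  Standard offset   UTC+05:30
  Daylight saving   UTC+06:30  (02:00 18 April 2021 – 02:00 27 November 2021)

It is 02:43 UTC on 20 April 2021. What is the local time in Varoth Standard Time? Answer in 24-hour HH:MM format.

09:13

At the standard offset (UTC+05:30), 02:43 UTC + 5h30m = 08:13 Varoth Standard Time standard time.
The standard-time date in Varoth Standard Time, 20 April 2021, falls between 18 April and 27 November, so daylight saving is in effect and Varoth Standard Time is at UTC+06:30.
02:43 UTC + 6h30m = 09:13 local.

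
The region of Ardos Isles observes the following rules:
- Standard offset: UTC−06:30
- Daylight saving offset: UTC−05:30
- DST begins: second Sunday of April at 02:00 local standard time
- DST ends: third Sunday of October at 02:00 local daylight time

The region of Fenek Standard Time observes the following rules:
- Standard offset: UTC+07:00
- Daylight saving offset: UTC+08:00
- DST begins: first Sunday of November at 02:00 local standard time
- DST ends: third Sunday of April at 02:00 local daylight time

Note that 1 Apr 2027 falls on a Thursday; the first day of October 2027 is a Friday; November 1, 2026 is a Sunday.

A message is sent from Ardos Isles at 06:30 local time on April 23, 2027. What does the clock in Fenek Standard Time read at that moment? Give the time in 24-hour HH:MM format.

19:00

1 April 2027 is a Thursday, so the first Sunday is April 4 and the second is April 11.
1 October 2027 is a Friday, so the first Sunday is October 3 and the third is October 17.
April 23, 2027 falls between 11 April and 17 October, so daylight saving is in effect and Ardos Isles is at UTC−05:30.
06:30 Ardos Isles + 5h30m = 12:00 UTC.
1 November 2026 is a Sunday, so the first Sunday is November 1.
1 April 2027 is a Thursday, so the first Sunday is April 4 and the third is April 18.
At the standard offset (UTC+07:00), 12:00 UTC + 7h = 19:00 Fenek Standard Time standard time.
The standard-time date in Fenek Standard Time, April 23, 2027, is outside the daylight-saving period (1 November 2026 – 18 April 2027), so Fenek Standard Time is on standard time, UTC+07:00.
12:00 UTC + 7h = 19:00 Fenek Standard Time.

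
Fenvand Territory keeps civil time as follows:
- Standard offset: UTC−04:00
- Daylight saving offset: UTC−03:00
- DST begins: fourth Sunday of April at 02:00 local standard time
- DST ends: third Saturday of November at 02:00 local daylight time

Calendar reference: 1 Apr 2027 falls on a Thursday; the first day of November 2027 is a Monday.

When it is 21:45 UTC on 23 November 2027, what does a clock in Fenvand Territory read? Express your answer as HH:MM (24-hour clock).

17:45

1 April 2027 is a Thursday, so the first Sunday is April 4 and the fourth is April 25.
1 November 2027 is a Monday, so the first Saturday is November 6 and the third is November 20.
At the standard offset (UTC−04:00), 21:45 UTC − 4h = 17:45 Fenvand Territory standard time.
The standard-time date in Fenvand Territory, 23 November 2027, is outside the daylight-saving period (25 April – 20 November), so Fenvand Territory is on standard time, UTC−04:00.
21:45 UTC − 4h = 17:45 local.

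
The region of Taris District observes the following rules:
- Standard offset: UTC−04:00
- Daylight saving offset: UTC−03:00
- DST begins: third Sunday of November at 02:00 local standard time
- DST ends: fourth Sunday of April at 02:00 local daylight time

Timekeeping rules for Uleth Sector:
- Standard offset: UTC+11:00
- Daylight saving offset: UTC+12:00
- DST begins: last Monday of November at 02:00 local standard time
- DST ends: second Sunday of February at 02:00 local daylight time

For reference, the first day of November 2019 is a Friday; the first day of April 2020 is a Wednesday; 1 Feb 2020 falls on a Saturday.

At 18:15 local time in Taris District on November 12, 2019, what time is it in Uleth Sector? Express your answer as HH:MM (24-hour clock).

1 November 2019 is a Friday, so the first Sunday is November 3 and the third is November 17.
1 April 2020 is a Wednesday, so the first Sunday is April 5 and the fourth is April 26.
November 12, 2019 is outside the daylight-saving period (17 November 2019 – 26 April 2020), so Taris District is on standard time, UTC−04:00.
18:15 Taris District + 4h = 22:15 UTC.
1 November 2019 is a Friday, so Mondays fall on 4, 11, 18, 25; the last is November 25.
1 February 2020 is a Saturday, so the first Sunday is February 2 and the second is February 9.
At the standard offset (UTC+11:00), 22:15 UTC + 11h = 09:15 Uleth Sector standard time (rolling into the next day, 13 November 2019).
The standard-time date in Uleth Sector, November 13, 2019, does not fall between 25 November 2019 and 9 February 2020, so daylight saving is not in effect and Uleth Sector is at UTC+11:00.
22:15 UTC + 11h = 09:15 Uleth Sector (rolling into the next day, 13 November 2019).

09:15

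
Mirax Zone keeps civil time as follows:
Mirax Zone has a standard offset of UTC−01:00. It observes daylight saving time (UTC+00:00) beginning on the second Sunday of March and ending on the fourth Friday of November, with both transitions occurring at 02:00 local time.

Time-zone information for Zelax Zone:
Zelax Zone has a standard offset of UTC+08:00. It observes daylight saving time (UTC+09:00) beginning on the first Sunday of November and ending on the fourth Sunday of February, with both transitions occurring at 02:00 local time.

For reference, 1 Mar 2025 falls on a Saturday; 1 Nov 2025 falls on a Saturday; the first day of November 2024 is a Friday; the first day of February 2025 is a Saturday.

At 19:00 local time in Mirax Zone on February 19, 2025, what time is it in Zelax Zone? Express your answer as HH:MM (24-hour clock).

05:00

1 March 2025 is a Saturday, so the first Sunday is March 2 and the second is March 9.
1 November 2025 is a Saturday, so the first Friday is November 7 and the fourth is November 28.
February 19, 2025 is outside the daylight-saving period (9 March – 28 November), so Mirax Zone is on standard time, UTC−01:00.
19:00 Mirax Zone + 1h = 20:00 UTC.
1 November 2024 is a Friday, so the first Sunday is November 3.
1 February 2025 is a Saturday, so the first Sunday is February 2 and the fourth is February 23.
At the standard offset (UTC+08:00), 20:00 UTC + 8h = 04:00 Zelax Zone standard time (rolling into the next day, 20 February 2025).
Daylight saving runs 3 November 2024 – 23 February 2025; the standard-time date in Zelax Zone, February 20, 2025, is inside that window, so Zelax Zone is at UTC+09:00.
20:00 UTC + 9h = 05:00 Zelax Zone (rolling into the next day, 20 February 2025).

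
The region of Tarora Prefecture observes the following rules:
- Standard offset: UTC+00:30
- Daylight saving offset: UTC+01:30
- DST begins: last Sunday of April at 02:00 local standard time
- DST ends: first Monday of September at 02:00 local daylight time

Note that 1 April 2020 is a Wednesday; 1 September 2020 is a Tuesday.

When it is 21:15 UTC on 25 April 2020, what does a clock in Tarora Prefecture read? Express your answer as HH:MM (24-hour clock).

21:45

1 April 2020 is a Wednesday, so Sundays fall on 5, 12, 19, 26; the last is April 26.
1 September 2020 is a Tuesday, so the first Monday is September 7.
At the standard offset (UTC+00:30), 21:15 UTC + 0h30m = 21:45 Tarora Prefecture standard time.
Daylight saving runs 26 April – 7 September; the standard-time date in Tarora Prefecture, 25 April 2020, is outside that window, so Tarora Prefecture is on standard time at UTC+00:30.
21:15 UTC + 0h30m = 21:45 local.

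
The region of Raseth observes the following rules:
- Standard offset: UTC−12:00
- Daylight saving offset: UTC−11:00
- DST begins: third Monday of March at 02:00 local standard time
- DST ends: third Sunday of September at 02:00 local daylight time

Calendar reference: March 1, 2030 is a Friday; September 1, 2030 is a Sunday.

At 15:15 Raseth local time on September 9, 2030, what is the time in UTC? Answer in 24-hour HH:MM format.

1 March 2030 is a Friday, so the first Monday is March 4 and the third is March 18.
1 September 2030 is a Sunday, so the first Sunday is September 1 and the third is September 15.
September 9, 2030 falls between 18 March and 15 September, so daylight saving is in effect and Raseth is at UTC−11:00.
15:15 local + 11h = 02:15 UTC (rolling into the next day, 10 September 2030).

02:15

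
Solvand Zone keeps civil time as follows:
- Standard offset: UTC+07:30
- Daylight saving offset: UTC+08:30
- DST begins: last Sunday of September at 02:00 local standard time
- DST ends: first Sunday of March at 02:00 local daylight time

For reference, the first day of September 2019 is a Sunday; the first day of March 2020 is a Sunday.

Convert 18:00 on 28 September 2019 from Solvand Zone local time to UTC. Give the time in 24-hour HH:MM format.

1 September 2019 is a Sunday, so Sundays fall on 1, 8, 15, 22, 29; the last is September 29.
1 March 2020 is a Sunday, so the first Sunday is March 1.
Daylight saving runs 29 September 2019 – 1 March 2020; 28 September 2019 is outside that window, so Solvand Zone is on standard time at UTC+07:30.
18:00 local − 7h30m = 10:30 UTC.

10:30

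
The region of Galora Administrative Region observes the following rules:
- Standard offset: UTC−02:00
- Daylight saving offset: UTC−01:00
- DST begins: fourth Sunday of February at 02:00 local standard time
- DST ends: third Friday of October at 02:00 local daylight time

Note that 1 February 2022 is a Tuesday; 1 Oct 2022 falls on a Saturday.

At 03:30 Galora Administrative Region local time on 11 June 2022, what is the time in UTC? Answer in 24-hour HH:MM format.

04:30

1 February 2022 is a Tuesday, so the first Sunday is February 6 and the fourth is February 27.
1 October 2022 is a Saturday, so the first Friday is October 7 and the third is October 21.
Daylight saving runs 27 February – 21 October; 11 June 2022 is inside that window, so Galora Administrative Region is at UTC−01:00.
03:30 local + 1h = 04:30 UTC.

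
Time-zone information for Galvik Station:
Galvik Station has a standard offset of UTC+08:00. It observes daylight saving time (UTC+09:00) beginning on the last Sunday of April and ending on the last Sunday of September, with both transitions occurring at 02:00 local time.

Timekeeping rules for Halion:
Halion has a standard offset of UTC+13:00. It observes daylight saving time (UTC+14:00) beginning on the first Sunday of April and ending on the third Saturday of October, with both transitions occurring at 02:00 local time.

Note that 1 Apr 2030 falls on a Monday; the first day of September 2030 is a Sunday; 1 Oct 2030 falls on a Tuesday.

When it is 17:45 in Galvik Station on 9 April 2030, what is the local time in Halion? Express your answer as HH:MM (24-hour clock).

23:45

1 April 2030 is a Monday, so Sundays fall on 7, 14, 21, 28; the last is April 28.
1 September 2030 is a Sunday, so Sundays fall on 1, 8, 15, 22, 29; the last is September 29.
Daylight saving runs 28 April – 29 September; 9 April 2030 is outside that window, so Galvik Station is on standard time at UTC+08:00.
17:45 Galvik Station − 8h = 09:45 UTC.
1 April 2030 is a Monday, so the first Sunday is April 7.
1 October 2030 is a Tuesday, so the first Saturday is October 5 and the third is October 19.
At the standard offset (UTC+13:00), 09:45 UTC + 13h = 22:45 Halion standard time.
The standard-time date in Halion, 9 April 2030, lies within the daylight-saving period (7 April – 19 October), so Halion is on daylight time, UTC+14:00.
09:45 UTC + 14h = 23:45 Halion.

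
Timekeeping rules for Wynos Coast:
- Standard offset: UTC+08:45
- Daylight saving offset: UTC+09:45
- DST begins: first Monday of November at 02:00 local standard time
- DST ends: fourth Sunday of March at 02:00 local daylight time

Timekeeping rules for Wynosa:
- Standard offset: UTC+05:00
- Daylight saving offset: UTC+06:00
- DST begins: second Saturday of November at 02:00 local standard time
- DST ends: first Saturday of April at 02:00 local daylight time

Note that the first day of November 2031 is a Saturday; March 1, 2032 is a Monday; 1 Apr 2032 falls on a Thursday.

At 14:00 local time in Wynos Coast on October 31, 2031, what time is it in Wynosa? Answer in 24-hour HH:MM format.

10:15

1 November 2031 is a Saturday, so the first Monday is November 3.
1 March 2032 is a Monday, so the first Sunday is March 7 and the fourth is March 28.
October 31, 2031 does not fall between 3 November 2031 and 28 March 2032, so daylight saving is not in effect and Wynos Coast is at UTC+08:45.
14:00 Wynos Coast − 8h45m = 05:15 UTC.
1 November 2031 is a Saturday, so the first Saturday is November 1 and the second is November 8.
1 April 2032 is a Thursday, so the first Saturday is April 3.
At the standard offset (UTC+05:00), 05:15 UTC + 5h = 10:15 Wynosa standard time.
The standard-time date in Wynosa, October 31, 2031, is outside the daylight-saving period (8 November 2031 – 3 April 2032), so Wynosa is on standard time, UTC+05:00.
05:15 UTC + 5h = 10:15 Wynosa.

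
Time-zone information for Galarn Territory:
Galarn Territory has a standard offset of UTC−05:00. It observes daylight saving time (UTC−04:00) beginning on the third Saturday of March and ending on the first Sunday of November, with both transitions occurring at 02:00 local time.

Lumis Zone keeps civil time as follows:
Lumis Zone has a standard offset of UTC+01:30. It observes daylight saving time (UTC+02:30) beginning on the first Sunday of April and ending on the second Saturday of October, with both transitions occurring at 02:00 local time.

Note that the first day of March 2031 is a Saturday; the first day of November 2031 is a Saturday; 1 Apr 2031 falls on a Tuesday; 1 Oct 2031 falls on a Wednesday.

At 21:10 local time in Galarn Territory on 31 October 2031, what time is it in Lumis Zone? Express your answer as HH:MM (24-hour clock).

02:40

1 March 2031 is a Saturday, so the first Saturday is March 1 and the third is March 15.
1 November 2031 is a Saturday, so the first Sunday is November 2.
31 October 2031 falls between 15 March and 2 November, so daylight saving is in effect and Galarn Territory is at UTC−04:00.
21:10 Galarn Territory + 4h = 01:10 UTC (rolling into the next day, 1 November 2031).
1 April 2031 is a Tuesday, so the first Sunday is April 6.
1 October 2031 is a Wednesday, so the first Saturday is October 4 and the second is October 11.
At the standard offset (UTC+01:30), 01:10 UTC + 1h30m = 02:40 Lumis Zone standard time.
The standard-time date in Lumis Zone, 1 November 2031, is outside the daylight-saving period (6 April – 11 October), so Lumis Zone is on standard time, UTC+01:30.
01:10 UTC + 1h30m = 02:40 Lumis Zone.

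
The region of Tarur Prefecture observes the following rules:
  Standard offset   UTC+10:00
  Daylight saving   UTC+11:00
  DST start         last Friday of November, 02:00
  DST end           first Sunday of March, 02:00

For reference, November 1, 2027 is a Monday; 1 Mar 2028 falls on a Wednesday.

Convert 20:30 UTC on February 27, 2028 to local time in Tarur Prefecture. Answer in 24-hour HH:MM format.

1 November 2027 is a Monday, so Fridays fall on 5, 12, 19, 26; the last is November 26.
1 March 2028 is a Wednesday, so the first Sunday is March 5.
At the standard offset (UTC+10:00), 20:30 UTC + 10h = 06:30 Tarur Prefecture standard time (rolling into the next day, 28 February 2028).
The standard-time date in Tarur Prefecture, February 28, 2028, falls between 26 November 2027 and 5 March 2028, so daylight saving is in effect and Tarur Prefecture is at UTC+11:00.
20:30 UTC + 11h = 07:30 local (rolling into the next day, 28 February 2028).

07:30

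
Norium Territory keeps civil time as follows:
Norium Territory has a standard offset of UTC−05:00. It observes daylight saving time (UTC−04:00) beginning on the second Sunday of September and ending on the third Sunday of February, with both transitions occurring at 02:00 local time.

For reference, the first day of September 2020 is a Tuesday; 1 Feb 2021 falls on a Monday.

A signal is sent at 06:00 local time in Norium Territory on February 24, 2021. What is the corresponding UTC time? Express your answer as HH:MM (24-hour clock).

11:00

1 September 2020 is a Tuesday, so the first Sunday is September 6 and the second is September 13.
1 February 2021 is a Monday, so the first Sunday is February 7 and the third is February 21.
February 24, 2021 does not fall between 13 September 2020 and 21 February 2021, so daylight saving is not in effect and Norium Territory is at UTC−05:00.
06:00 local + 5h = 11:00 UTC.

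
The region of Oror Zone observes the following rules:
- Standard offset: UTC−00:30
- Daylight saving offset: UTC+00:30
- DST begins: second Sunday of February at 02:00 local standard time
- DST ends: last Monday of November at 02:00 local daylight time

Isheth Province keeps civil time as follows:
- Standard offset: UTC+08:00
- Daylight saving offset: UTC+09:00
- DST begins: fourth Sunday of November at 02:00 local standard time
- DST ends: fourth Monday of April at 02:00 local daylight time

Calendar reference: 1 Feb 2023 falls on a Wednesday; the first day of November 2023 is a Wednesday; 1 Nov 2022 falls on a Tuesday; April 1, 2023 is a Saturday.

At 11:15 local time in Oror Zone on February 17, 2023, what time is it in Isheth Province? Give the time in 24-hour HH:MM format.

1 February 2023 is a Wednesday, so the first Sunday is February 5 and the second is February 12.
1 November 2023 is a Wednesday, so Mondays fall on 6, 13, 20, 27; the last is November 27.
Daylight saving runs 12 February – 27 November; February 17, 2023 is inside that window, so Oror Zone is at UTC+00:30.
11:15 Oror Zone − 0h30m = 10:45 UTC.
1 November 2022 is a Tuesday, so the first Sunday is November 6 and the fourth is November 27.
1 April 2023 is a Saturday, so the first Monday is April 3 and the fourth is April 24.
At the standard offset (UTC+08:00), 10:45 UTC + 8h = 18:45 Isheth Province standard time.
Daylight saving runs 27 November 2022 – 24 April 2023; the standard-time date in Isheth Province, February 17, 2023, is inside that window, so Isheth Province is at UTC+09:00.
10:45 UTC + 9h = 19:45 Isheth Province.

19:45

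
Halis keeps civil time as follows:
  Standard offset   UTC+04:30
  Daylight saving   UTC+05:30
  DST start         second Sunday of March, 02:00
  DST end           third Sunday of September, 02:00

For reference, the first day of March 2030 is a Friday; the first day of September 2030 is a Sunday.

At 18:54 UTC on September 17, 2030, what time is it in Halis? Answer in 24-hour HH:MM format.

1 March 2030 is a Friday, so the first Sunday is March 3 and the second is March 10.
1 September 2030 is a Sunday, so the first Sunday is September 1 and the third is September 15.
At the standard offset (UTC+04:30), 18:54 UTC + 4h30m = 23:24 Halis standard time.
The standard-time date in Halis, September 17, 2030, does not fall between 10 March and 15 September, so daylight saving is not in effect and Halis is at UTC+04:30.
18:54 UTC + 4h30m = 23:24 local.

23:24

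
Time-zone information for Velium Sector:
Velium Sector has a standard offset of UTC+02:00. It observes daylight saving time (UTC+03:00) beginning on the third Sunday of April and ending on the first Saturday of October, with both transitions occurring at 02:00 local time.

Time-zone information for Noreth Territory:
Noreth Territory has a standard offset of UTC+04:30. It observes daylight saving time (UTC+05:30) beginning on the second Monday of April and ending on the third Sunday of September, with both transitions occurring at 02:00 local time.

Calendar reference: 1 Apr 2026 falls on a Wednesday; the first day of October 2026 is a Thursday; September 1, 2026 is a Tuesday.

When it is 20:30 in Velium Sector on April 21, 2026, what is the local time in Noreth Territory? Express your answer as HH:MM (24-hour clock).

1 April 2026 is a Wednesday, so the first Sunday is April 5 and the third is April 19.
1 October 2026 is a Thursday, so the first Saturday is October 3.
April 21, 2026 lies within the daylight-saving period (19 April – 3 October), so Velium Sector is on daylight time, UTC+03:00.
20:30 Velium Sector − 3h = 17:30 UTC.
1 April 2026 is a Wednesday, so the first Monday is April 6 and the second is April 13.
1 September 2026 is a Tuesday, so the first Sunday is September 6 and the third is September 20.
At the standard offset (UTC+04:30), 17:30 UTC + 4h30m = 22:00 Noreth Territory standard time.
The standard-time date in Noreth Territory, April 21, 2026, lies within the daylight-saving period (13 April – 20 September), so Noreth Territory is on daylight time, UTC+05:30.
17:30 UTC + 5h30m = 23:00 Noreth Territory.

23:00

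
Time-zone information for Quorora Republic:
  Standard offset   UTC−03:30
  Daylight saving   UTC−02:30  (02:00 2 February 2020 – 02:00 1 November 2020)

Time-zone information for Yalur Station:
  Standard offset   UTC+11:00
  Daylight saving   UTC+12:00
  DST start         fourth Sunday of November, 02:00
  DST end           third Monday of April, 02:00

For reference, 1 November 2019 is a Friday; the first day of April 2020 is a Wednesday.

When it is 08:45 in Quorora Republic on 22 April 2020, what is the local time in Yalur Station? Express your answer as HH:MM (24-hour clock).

22 April 2020 lies within the daylight-saving period (2 February – 1 November), so Quorora Republic is on daylight time, UTC−02:30.
08:45 Quorora Republic + 2h30m = 11:15 UTC.
1 November 2019 is a Friday, so the first Sunday is November 3 and the fourth is November 24.
1 April 2020 is a Wednesday, so the first Monday is April 6 and the third is April 20.
At the standard offset (UTC+11:00), 11:15 UTC + 11h = 22:15 Yalur Station standard time.
The standard-time date in Yalur Station, 22 April 2020, does not fall between 24 November 2019 and 20 April 2020, so daylight saving is not in effect and Yalur Station is at UTC+11:00.
11:15 UTC + 11h = 22:15 Yalur Station.

22:15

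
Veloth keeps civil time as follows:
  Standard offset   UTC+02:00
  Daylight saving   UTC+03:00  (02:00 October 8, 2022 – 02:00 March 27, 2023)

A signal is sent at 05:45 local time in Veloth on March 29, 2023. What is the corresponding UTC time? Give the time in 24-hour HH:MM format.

03:45

March 29, 2023 does not fall between 8 October 2022 and 27 March 2023, so daylight saving is not in effect and Veloth is at UTC+02:00.
05:45 local − 2h = 03:45 UTC.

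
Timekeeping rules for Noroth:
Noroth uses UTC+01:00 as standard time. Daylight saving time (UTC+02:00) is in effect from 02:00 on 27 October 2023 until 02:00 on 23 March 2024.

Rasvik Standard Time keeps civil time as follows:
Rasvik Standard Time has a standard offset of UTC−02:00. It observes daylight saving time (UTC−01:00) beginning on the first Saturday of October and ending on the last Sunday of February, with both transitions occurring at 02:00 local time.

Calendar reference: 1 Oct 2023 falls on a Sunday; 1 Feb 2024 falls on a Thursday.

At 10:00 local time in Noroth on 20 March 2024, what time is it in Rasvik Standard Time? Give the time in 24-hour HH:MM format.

06:00

20 March 2024 falls between 27 October 2023 and 23 March 2024, so daylight saving is in effect and Noroth is at UTC+02:00.
10:00 Noroth − 2h = 08:00 UTC.
1 October 2023 is a Sunday, so the first Saturday is October 7.
1 February 2024 is a Thursday, so Sundays fall on 4, 11, 18, 25; the last is February 25.
At the standard offset (UTC−02:00), 08:00 UTC − 2h = 06:00 Rasvik Standard Time standard time.
The standard-time date in Rasvik Standard Time, 20 March 2024, does not fall between 7 October 2023 and 25 February 2024, so daylight saving is not in effect and Rasvik Standard Time is at UTC−02:00.
08:00 UTC − 2h = 06:00 Rasvik Standard Time.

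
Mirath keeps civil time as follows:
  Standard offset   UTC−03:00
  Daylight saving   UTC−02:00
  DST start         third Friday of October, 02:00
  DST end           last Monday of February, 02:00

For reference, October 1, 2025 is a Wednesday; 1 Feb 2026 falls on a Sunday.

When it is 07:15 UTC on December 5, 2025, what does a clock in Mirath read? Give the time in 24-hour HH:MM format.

05:15

1 October 2025 is a Wednesday, so the first Friday is October 3 and the third is October 17.
1 February 2026 is a Sunday, so Mondays fall on 2, 9, 16, 23; the last is February 23.
At the standard offset (UTC−03:00), 07:15 UTC − 3h = 04:15 Mirath standard time.
Daylight saving runs 17 October 2025 – 23 February 2026; the standard-time date in Mirath, December 5, 2025, is inside that window, so Mirath is at UTC−02:00.
07:15 UTC − 2h = 05:15 local.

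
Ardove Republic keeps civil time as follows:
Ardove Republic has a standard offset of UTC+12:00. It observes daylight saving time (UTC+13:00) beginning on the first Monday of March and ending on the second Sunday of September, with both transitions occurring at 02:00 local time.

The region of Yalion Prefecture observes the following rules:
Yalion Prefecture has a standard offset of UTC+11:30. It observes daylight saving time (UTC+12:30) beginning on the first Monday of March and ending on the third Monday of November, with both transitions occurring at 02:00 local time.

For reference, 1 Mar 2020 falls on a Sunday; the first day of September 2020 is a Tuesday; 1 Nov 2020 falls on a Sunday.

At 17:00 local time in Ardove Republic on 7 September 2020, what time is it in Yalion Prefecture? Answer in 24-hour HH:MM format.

1 March 2020 is a Sunday, so the first Monday is March 2.
1 September 2020 is a Tuesday, so the first Sunday is September 6 and the second is September 13.
7 September 2020 lies within the daylight-saving period (2 March – 13 September), so Ardove Republic is on daylight time, UTC+13:00.
17:00 Ardove Republic − 13h = 04:00 UTC.
1 March 2020 is a Sunday, so the first Monday is March 2.
1 November 2020 is a Sunday, so the first Monday is November 2 and the third is November 16.
At the standard offset (UTC+11:30), 04:00 UTC + 11h30m = 15:30 Yalion Prefecture standard time.
The standard-time date in Yalion Prefecture, 7 September 2020, falls between 2 March and 16 November, so daylight saving is in effect and Yalion Prefecture is at UTC+12:30.
04:00 UTC + 12h30m = 16:30 Yalion Prefecture.

16:30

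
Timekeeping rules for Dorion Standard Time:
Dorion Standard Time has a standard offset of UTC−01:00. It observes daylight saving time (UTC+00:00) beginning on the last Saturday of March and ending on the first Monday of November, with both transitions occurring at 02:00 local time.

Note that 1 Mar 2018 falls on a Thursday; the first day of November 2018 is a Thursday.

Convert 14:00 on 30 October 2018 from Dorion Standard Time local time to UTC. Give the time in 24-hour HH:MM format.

14:00

1 March 2018 is a Thursday, so Saturdays fall on 3, 10, 17, 24, 31; the last is March 31.
1 November 2018 is a Thursday, so the first Monday is November 5.
30 October 2018 falls between 31 March and 5 November, so daylight saving is in effect and Dorion Standard Time is at UTC+00:00.
14:00 local − 0h = 14:00 UTC.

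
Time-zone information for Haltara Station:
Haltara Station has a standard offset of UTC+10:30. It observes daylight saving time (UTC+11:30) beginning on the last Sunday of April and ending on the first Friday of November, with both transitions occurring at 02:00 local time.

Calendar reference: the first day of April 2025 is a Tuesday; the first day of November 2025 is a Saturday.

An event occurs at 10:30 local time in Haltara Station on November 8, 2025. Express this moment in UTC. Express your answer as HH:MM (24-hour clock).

00:00

1 April 2025 is a Tuesday, so Sundays fall on 6, 13, 20, 27; the last is April 27.
1 November 2025 is a Saturday, so the first Friday is November 7.
November 8, 2025 is outside the daylight-saving period (27 April – 7 November), so Haltara Station is on standard time, UTC+10:30.
10:30 local − 10h30m = 00:00 UTC.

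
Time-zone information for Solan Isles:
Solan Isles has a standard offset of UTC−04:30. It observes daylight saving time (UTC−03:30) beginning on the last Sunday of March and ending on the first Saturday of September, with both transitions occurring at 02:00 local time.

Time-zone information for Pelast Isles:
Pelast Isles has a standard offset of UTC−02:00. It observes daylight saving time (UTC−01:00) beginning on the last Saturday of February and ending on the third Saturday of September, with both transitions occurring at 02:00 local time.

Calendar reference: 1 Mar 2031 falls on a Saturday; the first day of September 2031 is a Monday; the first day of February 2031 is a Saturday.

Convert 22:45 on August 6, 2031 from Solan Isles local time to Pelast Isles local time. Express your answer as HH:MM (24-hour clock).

01:15

1 March 2031 is a Saturday, so Sundays fall on 2, 9, 16, 23, 30; the last is March 30.
1 September 2031 is a Monday, so the first Saturday is September 6.
August 6, 2031 falls between 30 March and 6 September, so daylight saving is in effect and Solan Isles is at UTC−03:30.
22:45 Solan Isles + 3h30m = 02:15 UTC (rolling into the next day, 7 August 2031).
1 February 2031 is a Saturday, so Saturdays fall on 1, 8, 15, 22; the last is February 22.
1 September 2031 is a Monday, so the first Saturday is September 6 and the third is September 20.
At the standard offset (UTC−02:00), 02:15 UTC − 2h = 00:15 Pelast Isles standard time.
Daylight saving runs 22 February – 20 September; the standard-time date in Pelast Isles, August 7, 2031, is inside that window, so Pelast Isles is at UTC−01:00.
02:15 UTC − 1h = 01:15 Pelast Isles.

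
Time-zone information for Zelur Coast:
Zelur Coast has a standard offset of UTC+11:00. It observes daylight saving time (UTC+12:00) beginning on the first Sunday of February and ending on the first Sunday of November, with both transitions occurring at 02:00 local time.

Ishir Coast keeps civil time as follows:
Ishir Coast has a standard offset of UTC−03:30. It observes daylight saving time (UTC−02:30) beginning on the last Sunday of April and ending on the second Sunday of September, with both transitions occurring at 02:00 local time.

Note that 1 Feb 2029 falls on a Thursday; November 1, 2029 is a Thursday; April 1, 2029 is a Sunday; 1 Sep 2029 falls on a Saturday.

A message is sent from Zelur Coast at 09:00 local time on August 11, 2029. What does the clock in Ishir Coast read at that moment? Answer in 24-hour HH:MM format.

1 February 2029 is a Thursday, so the first Sunday is February 4.
1 November 2029 is a Thursday, so the first Sunday is November 4.
August 11, 2029 lies within the daylight-saving period (4 February – 4 November), so Zelur Coast is on daylight time, UTC+12:00.
09:00 Zelur Coast − 12h = 21:00 UTC (rolling into the previous day, 10 August 2029).
1 April 2029 is a Sunday, so Sundays fall on 1, 8, 15, 22, 29; the last is April 29.
1 September 2029 is a Saturday, so the first Sunday is September 2 and the second is September 9.
At the standard offset (UTC−03:30), 21:00 UTC − 3h30m = 17:30 Ishir Coast standard time.
Daylight saving runs 29 April – 9 September; the standard-time date in Ishir Coast, August 10, 2029, is inside that window, so Ishir Coast is at UTC−02:30.
21:00 UTC − 2h30m = 18:30 Ishir Coast.

18:30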